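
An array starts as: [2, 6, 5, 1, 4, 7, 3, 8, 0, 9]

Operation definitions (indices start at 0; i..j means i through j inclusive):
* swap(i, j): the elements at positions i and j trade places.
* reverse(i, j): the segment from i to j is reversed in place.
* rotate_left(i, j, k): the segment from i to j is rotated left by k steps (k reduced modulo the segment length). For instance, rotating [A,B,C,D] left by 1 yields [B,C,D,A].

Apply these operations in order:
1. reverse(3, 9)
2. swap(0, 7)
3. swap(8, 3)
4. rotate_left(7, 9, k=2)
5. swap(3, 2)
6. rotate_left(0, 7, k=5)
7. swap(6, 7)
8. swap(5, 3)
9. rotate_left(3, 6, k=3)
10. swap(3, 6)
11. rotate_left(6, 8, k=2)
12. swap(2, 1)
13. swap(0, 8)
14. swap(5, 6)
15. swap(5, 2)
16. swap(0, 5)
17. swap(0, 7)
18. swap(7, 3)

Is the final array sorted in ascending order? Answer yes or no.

Answer: yes

Derivation:
After 1 (reverse(3, 9)): [2, 6, 5, 9, 0, 8, 3, 7, 4, 1]
After 2 (swap(0, 7)): [7, 6, 5, 9, 0, 8, 3, 2, 4, 1]
After 3 (swap(8, 3)): [7, 6, 5, 4, 0, 8, 3, 2, 9, 1]
After 4 (rotate_left(7, 9, k=2)): [7, 6, 5, 4, 0, 8, 3, 1, 2, 9]
After 5 (swap(3, 2)): [7, 6, 4, 5, 0, 8, 3, 1, 2, 9]
After 6 (rotate_left(0, 7, k=5)): [8, 3, 1, 7, 6, 4, 5, 0, 2, 9]
After 7 (swap(6, 7)): [8, 3, 1, 7, 6, 4, 0, 5, 2, 9]
After 8 (swap(5, 3)): [8, 3, 1, 4, 6, 7, 0, 5, 2, 9]
After 9 (rotate_left(3, 6, k=3)): [8, 3, 1, 0, 4, 6, 7, 5, 2, 9]
After 10 (swap(3, 6)): [8, 3, 1, 7, 4, 6, 0, 5, 2, 9]
After 11 (rotate_left(6, 8, k=2)): [8, 3, 1, 7, 4, 6, 2, 0, 5, 9]
After 12 (swap(2, 1)): [8, 1, 3, 7, 4, 6, 2, 0, 5, 9]
After 13 (swap(0, 8)): [5, 1, 3, 7, 4, 6, 2, 0, 8, 9]
After 14 (swap(5, 6)): [5, 1, 3, 7, 4, 2, 6, 0, 8, 9]
After 15 (swap(5, 2)): [5, 1, 2, 7, 4, 3, 6, 0, 8, 9]
After 16 (swap(0, 5)): [3, 1, 2, 7, 4, 5, 6, 0, 8, 9]
After 17 (swap(0, 7)): [0, 1, 2, 7, 4, 5, 6, 3, 8, 9]
After 18 (swap(7, 3)): [0, 1, 2, 3, 4, 5, 6, 7, 8, 9]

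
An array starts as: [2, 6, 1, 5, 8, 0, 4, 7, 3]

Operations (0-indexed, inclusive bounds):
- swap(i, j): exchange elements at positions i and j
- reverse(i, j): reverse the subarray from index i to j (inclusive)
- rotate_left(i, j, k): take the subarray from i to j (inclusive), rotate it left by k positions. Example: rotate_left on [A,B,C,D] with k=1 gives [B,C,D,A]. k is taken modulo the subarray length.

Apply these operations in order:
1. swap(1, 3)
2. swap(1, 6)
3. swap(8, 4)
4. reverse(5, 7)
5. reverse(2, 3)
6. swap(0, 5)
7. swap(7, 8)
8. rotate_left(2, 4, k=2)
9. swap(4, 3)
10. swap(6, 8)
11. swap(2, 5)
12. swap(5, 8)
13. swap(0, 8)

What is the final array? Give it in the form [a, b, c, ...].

After 1 (swap(1, 3)): [2, 5, 1, 6, 8, 0, 4, 7, 3]
After 2 (swap(1, 6)): [2, 4, 1, 6, 8, 0, 5, 7, 3]
After 3 (swap(8, 4)): [2, 4, 1, 6, 3, 0, 5, 7, 8]
After 4 (reverse(5, 7)): [2, 4, 1, 6, 3, 7, 5, 0, 8]
After 5 (reverse(2, 3)): [2, 4, 6, 1, 3, 7, 5, 0, 8]
After 6 (swap(0, 5)): [7, 4, 6, 1, 3, 2, 5, 0, 8]
After 7 (swap(7, 8)): [7, 4, 6, 1, 3, 2, 5, 8, 0]
After 8 (rotate_left(2, 4, k=2)): [7, 4, 3, 6, 1, 2, 5, 8, 0]
After 9 (swap(4, 3)): [7, 4, 3, 1, 6, 2, 5, 8, 0]
After 10 (swap(6, 8)): [7, 4, 3, 1, 6, 2, 0, 8, 5]
After 11 (swap(2, 5)): [7, 4, 2, 1, 6, 3, 0, 8, 5]
After 12 (swap(5, 8)): [7, 4, 2, 1, 6, 5, 0, 8, 3]
After 13 (swap(0, 8)): [3, 4, 2, 1, 6, 5, 0, 8, 7]

Answer: [3, 4, 2, 1, 6, 5, 0, 8, 7]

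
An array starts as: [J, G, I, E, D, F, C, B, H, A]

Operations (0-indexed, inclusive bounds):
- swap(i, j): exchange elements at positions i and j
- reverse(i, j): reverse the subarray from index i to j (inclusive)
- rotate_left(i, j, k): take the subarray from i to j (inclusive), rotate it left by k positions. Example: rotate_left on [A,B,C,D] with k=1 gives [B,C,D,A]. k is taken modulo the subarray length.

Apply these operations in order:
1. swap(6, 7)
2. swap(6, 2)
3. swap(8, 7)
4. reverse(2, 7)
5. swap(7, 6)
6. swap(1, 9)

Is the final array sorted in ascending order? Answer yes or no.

Answer: no

Derivation:
After 1 (swap(6, 7)): [J, G, I, E, D, F, B, C, H, A]
After 2 (swap(6, 2)): [J, G, B, E, D, F, I, C, H, A]
After 3 (swap(8, 7)): [J, G, B, E, D, F, I, H, C, A]
After 4 (reverse(2, 7)): [J, G, H, I, F, D, E, B, C, A]
After 5 (swap(7, 6)): [J, G, H, I, F, D, B, E, C, A]
After 6 (swap(1, 9)): [J, A, H, I, F, D, B, E, C, G]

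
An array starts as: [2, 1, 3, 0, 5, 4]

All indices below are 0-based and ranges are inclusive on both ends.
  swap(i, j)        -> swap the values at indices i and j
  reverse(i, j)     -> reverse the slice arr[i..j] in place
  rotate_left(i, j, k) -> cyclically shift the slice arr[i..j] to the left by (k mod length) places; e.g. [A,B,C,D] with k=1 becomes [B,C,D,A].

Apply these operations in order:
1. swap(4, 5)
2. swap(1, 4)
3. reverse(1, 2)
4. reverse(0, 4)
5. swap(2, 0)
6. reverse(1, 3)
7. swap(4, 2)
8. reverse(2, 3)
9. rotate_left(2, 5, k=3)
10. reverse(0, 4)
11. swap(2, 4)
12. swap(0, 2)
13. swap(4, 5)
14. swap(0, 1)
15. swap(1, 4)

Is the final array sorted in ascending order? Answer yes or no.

Answer: yes

Derivation:
After 1 (swap(4, 5)): [2, 1, 3, 0, 4, 5]
After 2 (swap(1, 4)): [2, 4, 3, 0, 1, 5]
After 3 (reverse(1, 2)): [2, 3, 4, 0, 1, 5]
After 4 (reverse(0, 4)): [1, 0, 4, 3, 2, 5]
After 5 (swap(2, 0)): [4, 0, 1, 3, 2, 5]
After 6 (reverse(1, 3)): [4, 3, 1, 0, 2, 5]
After 7 (swap(4, 2)): [4, 3, 2, 0, 1, 5]
After 8 (reverse(2, 3)): [4, 3, 0, 2, 1, 5]
After 9 (rotate_left(2, 5, k=3)): [4, 3, 5, 0, 2, 1]
After 10 (reverse(0, 4)): [2, 0, 5, 3, 4, 1]
After 11 (swap(2, 4)): [2, 0, 4, 3, 5, 1]
After 12 (swap(0, 2)): [4, 0, 2, 3, 5, 1]
After 13 (swap(4, 5)): [4, 0, 2, 3, 1, 5]
After 14 (swap(0, 1)): [0, 4, 2, 3, 1, 5]
After 15 (swap(1, 4)): [0, 1, 2, 3, 4, 5]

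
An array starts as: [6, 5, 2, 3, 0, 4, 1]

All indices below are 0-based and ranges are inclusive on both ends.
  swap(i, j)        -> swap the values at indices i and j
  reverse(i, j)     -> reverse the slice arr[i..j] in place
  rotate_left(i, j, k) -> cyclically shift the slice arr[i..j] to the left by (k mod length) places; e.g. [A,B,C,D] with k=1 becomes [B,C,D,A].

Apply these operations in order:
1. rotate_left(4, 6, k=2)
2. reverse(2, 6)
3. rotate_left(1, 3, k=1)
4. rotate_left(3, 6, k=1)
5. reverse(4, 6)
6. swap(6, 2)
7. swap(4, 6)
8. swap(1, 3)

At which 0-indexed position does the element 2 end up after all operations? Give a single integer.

After 1 (rotate_left(4, 6, k=2)): [6, 5, 2, 3, 1, 0, 4]
After 2 (reverse(2, 6)): [6, 5, 4, 0, 1, 3, 2]
After 3 (rotate_left(1, 3, k=1)): [6, 4, 0, 5, 1, 3, 2]
After 4 (rotate_left(3, 6, k=1)): [6, 4, 0, 1, 3, 2, 5]
After 5 (reverse(4, 6)): [6, 4, 0, 1, 5, 2, 3]
After 6 (swap(6, 2)): [6, 4, 3, 1, 5, 2, 0]
After 7 (swap(4, 6)): [6, 4, 3, 1, 0, 2, 5]
After 8 (swap(1, 3)): [6, 1, 3, 4, 0, 2, 5]

Answer: 5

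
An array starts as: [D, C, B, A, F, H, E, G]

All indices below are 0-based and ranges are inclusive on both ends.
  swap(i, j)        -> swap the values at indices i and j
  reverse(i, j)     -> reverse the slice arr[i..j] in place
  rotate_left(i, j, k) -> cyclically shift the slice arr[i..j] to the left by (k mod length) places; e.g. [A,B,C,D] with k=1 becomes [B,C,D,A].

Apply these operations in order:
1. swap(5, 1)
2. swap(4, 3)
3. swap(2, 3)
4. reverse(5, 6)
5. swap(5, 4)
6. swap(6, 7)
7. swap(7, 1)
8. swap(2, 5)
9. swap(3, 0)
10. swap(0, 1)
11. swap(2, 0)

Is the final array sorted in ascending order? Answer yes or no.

Answer: yes

Derivation:
After 1 (swap(5, 1)): [D, H, B, A, F, C, E, G]
After 2 (swap(4, 3)): [D, H, B, F, A, C, E, G]
After 3 (swap(2, 3)): [D, H, F, B, A, C, E, G]
After 4 (reverse(5, 6)): [D, H, F, B, A, E, C, G]
After 5 (swap(5, 4)): [D, H, F, B, E, A, C, G]
After 6 (swap(6, 7)): [D, H, F, B, E, A, G, C]
After 7 (swap(7, 1)): [D, C, F, B, E, A, G, H]
After 8 (swap(2, 5)): [D, C, A, B, E, F, G, H]
After 9 (swap(3, 0)): [B, C, A, D, E, F, G, H]
After 10 (swap(0, 1)): [C, B, A, D, E, F, G, H]
After 11 (swap(2, 0)): [A, B, C, D, E, F, G, H]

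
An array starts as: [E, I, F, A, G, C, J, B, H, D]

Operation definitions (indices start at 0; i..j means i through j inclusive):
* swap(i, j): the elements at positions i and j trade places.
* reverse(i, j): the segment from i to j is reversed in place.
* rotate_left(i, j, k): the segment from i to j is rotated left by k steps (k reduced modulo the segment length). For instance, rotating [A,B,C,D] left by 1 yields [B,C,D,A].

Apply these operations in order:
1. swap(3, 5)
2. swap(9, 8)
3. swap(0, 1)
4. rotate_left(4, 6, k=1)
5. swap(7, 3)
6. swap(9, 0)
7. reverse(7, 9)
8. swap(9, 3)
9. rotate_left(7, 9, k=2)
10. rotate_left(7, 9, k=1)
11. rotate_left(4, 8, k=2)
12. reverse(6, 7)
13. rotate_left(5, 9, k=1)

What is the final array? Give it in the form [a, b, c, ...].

Answer: [H, E, F, C, G, A, D, J, B, I]

Derivation:
After 1 (swap(3, 5)): [E, I, F, C, G, A, J, B, H, D]
After 2 (swap(9, 8)): [E, I, F, C, G, A, J, B, D, H]
After 3 (swap(0, 1)): [I, E, F, C, G, A, J, B, D, H]
After 4 (rotate_left(4, 6, k=1)): [I, E, F, C, A, J, G, B, D, H]
After 5 (swap(7, 3)): [I, E, F, B, A, J, G, C, D, H]
After 6 (swap(9, 0)): [H, E, F, B, A, J, G, C, D, I]
After 7 (reverse(7, 9)): [H, E, F, B, A, J, G, I, D, C]
After 8 (swap(9, 3)): [H, E, F, C, A, J, G, I, D, B]
After 9 (rotate_left(7, 9, k=2)): [H, E, F, C, A, J, G, B, I, D]
After 10 (rotate_left(7, 9, k=1)): [H, E, F, C, A, J, G, I, D, B]
After 11 (rotate_left(4, 8, k=2)): [H, E, F, C, G, I, D, A, J, B]
After 12 (reverse(6, 7)): [H, E, F, C, G, I, A, D, J, B]
After 13 (rotate_left(5, 9, k=1)): [H, E, F, C, G, A, D, J, B, I]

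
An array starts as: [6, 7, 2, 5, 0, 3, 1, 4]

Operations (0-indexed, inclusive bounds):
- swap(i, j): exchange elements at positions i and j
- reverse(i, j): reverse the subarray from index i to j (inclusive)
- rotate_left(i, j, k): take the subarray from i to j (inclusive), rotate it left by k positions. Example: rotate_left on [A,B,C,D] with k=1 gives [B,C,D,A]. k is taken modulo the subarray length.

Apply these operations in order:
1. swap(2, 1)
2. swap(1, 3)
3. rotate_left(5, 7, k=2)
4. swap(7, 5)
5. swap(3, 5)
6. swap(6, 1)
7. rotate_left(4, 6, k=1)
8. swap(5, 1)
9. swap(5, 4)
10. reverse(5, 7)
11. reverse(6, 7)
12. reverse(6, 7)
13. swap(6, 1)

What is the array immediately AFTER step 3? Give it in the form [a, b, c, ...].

Answer: [6, 5, 7, 2, 0, 4, 3, 1]

Derivation:
After 1 (swap(2, 1)): [6, 2, 7, 5, 0, 3, 1, 4]
After 2 (swap(1, 3)): [6, 5, 7, 2, 0, 3, 1, 4]
After 3 (rotate_left(5, 7, k=2)): [6, 5, 7, 2, 0, 4, 3, 1]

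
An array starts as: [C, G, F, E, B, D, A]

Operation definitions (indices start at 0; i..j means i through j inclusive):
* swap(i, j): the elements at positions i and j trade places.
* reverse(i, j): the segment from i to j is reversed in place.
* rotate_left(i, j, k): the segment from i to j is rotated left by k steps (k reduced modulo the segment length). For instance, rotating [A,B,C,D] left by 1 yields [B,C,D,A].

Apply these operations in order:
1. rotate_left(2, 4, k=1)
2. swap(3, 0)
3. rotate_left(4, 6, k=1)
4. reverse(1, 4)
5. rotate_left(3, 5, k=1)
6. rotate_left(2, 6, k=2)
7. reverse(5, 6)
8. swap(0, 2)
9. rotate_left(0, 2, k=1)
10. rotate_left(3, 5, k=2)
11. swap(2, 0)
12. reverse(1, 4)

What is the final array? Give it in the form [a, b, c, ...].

Answer: [A, E, G, D, B, F, C]

Derivation:
After 1 (rotate_left(2, 4, k=1)): [C, G, E, B, F, D, A]
After 2 (swap(3, 0)): [B, G, E, C, F, D, A]
After 3 (rotate_left(4, 6, k=1)): [B, G, E, C, D, A, F]
After 4 (reverse(1, 4)): [B, D, C, E, G, A, F]
After 5 (rotate_left(3, 5, k=1)): [B, D, C, G, A, E, F]
After 6 (rotate_left(2, 6, k=2)): [B, D, A, E, F, C, G]
After 7 (reverse(5, 6)): [B, D, A, E, F, G, C]
After 8 (swap(0, 2)): [A, D, B, E, F, G, C]
After 9 (rotate_left(0, 2, k=1)): [D, B, A, E, F, G, C]
After 10 (rotate_left(3, 5, k=2)): [D, B, A, G, E, F, C]
After 11 (swap(2, 0)): [A, B, D, G, E, F, C]
After 12 (reverse(1, 4)): [A, E, G, D, B, F, C]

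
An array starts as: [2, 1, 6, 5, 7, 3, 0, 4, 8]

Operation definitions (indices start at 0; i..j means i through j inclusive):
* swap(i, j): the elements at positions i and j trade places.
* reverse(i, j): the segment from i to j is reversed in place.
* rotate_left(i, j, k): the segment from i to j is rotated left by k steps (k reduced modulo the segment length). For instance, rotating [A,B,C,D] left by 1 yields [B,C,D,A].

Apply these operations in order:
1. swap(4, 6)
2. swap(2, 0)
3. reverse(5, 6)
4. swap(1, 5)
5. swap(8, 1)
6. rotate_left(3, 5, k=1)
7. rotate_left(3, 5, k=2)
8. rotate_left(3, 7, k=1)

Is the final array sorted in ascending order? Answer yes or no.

Answer: no

Derivation:
After 1 (swap(4, 6)): [2, 1, 6, 5, 0, 3, 7, 4, 8]
After 2 (swap(2, 0)): [6, 1, 2, 5, 0, 3, 7, 4, 8]
After 3 (reverse(5, 6)): [6, 1, 2, 5, 0, 7, 3, 4, 8]
After 4 (swap(1, 5)): [6, 7, 2, 5, 0, 1, 3, 4, 8]
After 5 (swap(8, 1)): [6, 8, 2, 5, 0, 1, 3, 4, 7]
After 6 (rotate_left(3, 5, k=1)): [6, 8, 2, 0, 1, 5, 3, 4, 7]
After 7 (rotate_left(3, 5, k=2)): [6, 8, 2, 5, 0, 1, 3, 4, 7]
After 8 (rotate_left(3, 7, k=1)): [6, 8, 2, 0, 1, 3, 4, 5, 7]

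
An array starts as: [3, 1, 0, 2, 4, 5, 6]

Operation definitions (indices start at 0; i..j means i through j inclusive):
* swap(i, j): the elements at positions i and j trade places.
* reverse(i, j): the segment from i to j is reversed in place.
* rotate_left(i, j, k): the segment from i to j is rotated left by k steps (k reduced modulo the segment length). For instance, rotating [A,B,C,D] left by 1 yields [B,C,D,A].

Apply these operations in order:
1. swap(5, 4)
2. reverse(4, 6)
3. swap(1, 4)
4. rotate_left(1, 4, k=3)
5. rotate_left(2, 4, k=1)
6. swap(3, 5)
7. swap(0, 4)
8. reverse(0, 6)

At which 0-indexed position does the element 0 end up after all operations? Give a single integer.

Answer: 4

Derivation:
After 1 (swap(5, 4)): [3, 1, 0, 2, 5, 4, 6]
After 2 (reverse(4, 6)): [3, 1, 0, 2, 6, 4, 5]
After 3 (swap(1, 4)): [3, 6, 0, 2, 1, 4, 5]
After 4 (rotate_left(1, 4, k=3)): [3, 1, 6, 0, 2, 4, 5]
After 5 (rotate_left(2, 4, k=1)): [3, 1, 0, 2, 6, 4, 5]
After 6 (swap(3, 5)): [3, 1, 0, 4, 6, 2, 5]
After 7 (swap(0, 4)): [6, 1, 0, 4, 3, 2, 5]
After 8 (reverse(0, 6)): [5, 2, 3, 4, 0, 1, 6]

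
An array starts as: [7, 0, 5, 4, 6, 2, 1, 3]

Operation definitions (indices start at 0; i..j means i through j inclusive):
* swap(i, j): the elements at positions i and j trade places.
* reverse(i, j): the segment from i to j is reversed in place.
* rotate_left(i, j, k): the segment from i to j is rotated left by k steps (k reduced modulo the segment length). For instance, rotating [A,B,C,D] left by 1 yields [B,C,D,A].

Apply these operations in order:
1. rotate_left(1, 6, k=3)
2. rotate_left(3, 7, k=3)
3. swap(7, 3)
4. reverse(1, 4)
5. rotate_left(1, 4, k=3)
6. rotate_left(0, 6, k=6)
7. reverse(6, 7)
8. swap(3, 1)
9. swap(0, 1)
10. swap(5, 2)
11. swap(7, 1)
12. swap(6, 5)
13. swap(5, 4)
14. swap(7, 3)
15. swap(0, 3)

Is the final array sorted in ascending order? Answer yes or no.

After 1 (rotate_left(1, 6, k=3)): [7, 6, 2, 1, 0, 5, 4, 3]
After 2 (rotate_left(3, 7, k=3)): [7, 6, 2, 4, 3, 1, 0, 5]
After 3 (swap(7, 3)): [7, 6, 2, 5, 3, 1, 0, 4]
After 4 (reverse(1, 4)): [7, 3, 5, 2, 6, 1, 0, 4]
After 5 (rotate_left(1, 4, k=3)): [7, 6, 3, 5, 2, 1, 0, 4]
After 6 (rotate_left(0, 6, k=6)): [0, 7, 6, 3, 5, 2, 1, 4]
After 7 (reverse(6, 7)): [0, 7, 6, 3, 5, 2, 4, 1]
After 8 (swap(3, 1)): [0, 3, 6, 7, 5, 2, 4, 1]
After 9 (swap(0, 1)): [3, 0, 6, 7, 5, 2, 4, 1]
After 10 (swap(5, 2)): [3, 0, 2, 7, 5, 6, 4, 1]
After 11 (swap(7, 1)): [3, 1, 2, 7, 5, 6, 4, 0]
After 12 (swap(6, 5)): [3, 1, 2, 7, 5, 4, 6, 0]
After 13 (swap(5, 4)): [3, 1, 2, 7, 4, 5, 6, 0]
After 14 (swap(7, 3)): [3, 1, 2, 0, 4, 5, 6, 7]
After 15 (swap(0, 3)): [0, 1, 2, 3, 4, 5, 6, 7]

Answer: yes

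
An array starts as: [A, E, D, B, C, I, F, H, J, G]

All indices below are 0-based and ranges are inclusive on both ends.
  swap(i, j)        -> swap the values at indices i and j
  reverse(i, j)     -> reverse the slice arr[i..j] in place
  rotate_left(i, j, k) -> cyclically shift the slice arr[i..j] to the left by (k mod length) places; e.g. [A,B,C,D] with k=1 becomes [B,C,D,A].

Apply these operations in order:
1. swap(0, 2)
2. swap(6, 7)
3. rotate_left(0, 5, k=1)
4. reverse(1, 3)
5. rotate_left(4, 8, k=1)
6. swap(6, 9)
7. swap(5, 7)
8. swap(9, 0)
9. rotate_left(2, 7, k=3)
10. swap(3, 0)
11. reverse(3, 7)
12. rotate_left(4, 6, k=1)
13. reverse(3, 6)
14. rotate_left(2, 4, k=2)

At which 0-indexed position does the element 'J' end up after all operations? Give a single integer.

Answer: 3

Derivation:
After 1 (swap(0, 2)): [D, E, A, B, C, I, F, H, J, G]
After 2 (swap(6, 7)): [D, E, A, B, C, I, H, F, J, G]
After 3 (rotate_left(0, 5, k=1)): [E, A, B, C, I, D, H, F, J, G]
After 4 (reverse(1, 3)): [E, C, B, A, I, D, H, F, J, G]
After 5 (rotate_left(4, 8, k=1)): [E, C, B, A, D, H, F, J, I, G]
After 6 (swap(6, 9)): [E, C, B, A, D, H, G, J, I, F]
After 7 (swap(5, 7)): [E, C, B, A, D, J, G, H, I, F]
After 8 (swap(9, 0)): [F, C, B, A, D, J, G, H, I, E]
After 9 (rotate_left(2, 7, k=3)): [F, C, J, G, H, B, A, D, I, E]
After 10 (swap(3, 0)): [G, C, J, F, H, B, A, D, I, E]
After 11 (reverse(3, 7)): [G, C, J, D, A, B, H, F, I, E]
After 12 (rotate_left(4, 6, k=1)): [G, C, J, D, B, H, A, F, I, E]
After 13 (reverse(3, 6)): [G, C, J, A, H, B, D, F, I, E]
After 14 (rotate_left(2, 4, k=2)): [G, C, H, J, A, B, D, F, I, E]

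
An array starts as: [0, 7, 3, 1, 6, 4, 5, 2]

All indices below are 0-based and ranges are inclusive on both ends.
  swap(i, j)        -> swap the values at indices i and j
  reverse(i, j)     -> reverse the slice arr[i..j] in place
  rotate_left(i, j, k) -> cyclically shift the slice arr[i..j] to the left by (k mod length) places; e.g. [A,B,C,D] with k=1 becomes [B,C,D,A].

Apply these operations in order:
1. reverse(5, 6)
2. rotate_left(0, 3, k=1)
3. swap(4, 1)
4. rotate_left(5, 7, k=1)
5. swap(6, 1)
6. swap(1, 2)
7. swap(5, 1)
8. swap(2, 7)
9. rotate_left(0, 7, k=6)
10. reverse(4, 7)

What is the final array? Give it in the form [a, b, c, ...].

After 1 (reverse(5, 6)): [0, 7, 3, 1, 6, 5, 4, 2]
After 2 (rotate_left(0, 3, k=1)): [7, 3, 1, 0, 6, 5, 4, 2]
After 3 (swap(4, 1)): [7, 6, 1, 0, 3, 5, 4, 2]
After 4 (rotate_left(5, 7, k=1)): [7, 6, 1, 0, 3, 4, 2, 5]
After 5 (swap(6, 1)): [7, 2, 1, 0, 3, 4, 6, 5]
After 6 (swap(1, 2)): [7, 1, 2, 0, 3, 4, 6, 5]
After 7 (swap(5, 1)): [7, 4, 2, 0, 3, 1, 6, 5]
After 8 (swap(2, 7)): [7, 4, 5, 0, 3, 1, 6, 2]
After 9 (rotate_left(0, 7, k=6)): [6, 2, 7, 4, 5, 0, 3, 1]
After 10 (reverse(4, 7)): [6, 2, 7, 4, 1, 3, 0, 5]

Answer: [6, 2, 7, 4, 1, 3, 0, 5]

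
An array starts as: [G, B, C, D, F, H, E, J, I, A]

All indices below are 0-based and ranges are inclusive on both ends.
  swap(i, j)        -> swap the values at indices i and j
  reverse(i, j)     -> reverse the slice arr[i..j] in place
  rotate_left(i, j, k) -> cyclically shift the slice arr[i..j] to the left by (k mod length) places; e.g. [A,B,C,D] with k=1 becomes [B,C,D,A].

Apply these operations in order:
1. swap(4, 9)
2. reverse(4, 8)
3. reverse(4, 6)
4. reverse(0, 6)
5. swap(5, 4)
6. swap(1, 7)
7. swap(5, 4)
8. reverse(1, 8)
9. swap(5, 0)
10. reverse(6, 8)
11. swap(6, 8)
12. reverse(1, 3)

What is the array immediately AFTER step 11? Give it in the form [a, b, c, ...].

Answer: [C, A, J, G, B, I, D, E, H, F]

Derivation:
After 1 (swap(4, 9)): [G, B, C, D, A, H, E, J, I, F]
After 2 (reverse(4, 8)): [G, B, C, D, I, J, E, H, A, F]
After 3 (reverse(4, 6)): [G, B, C, D, E, J, I, H, A, F]
After 4 (reverse(0, 6)): [I, J, E, D, C, B, G, H, A, F]
After 5 (swap(5, 4)): [I, J, E, D, B, C, G, H, A, F]
After 6 (swap(1, 7)): [I, H, E, D, B, C, G, J, A, F]
After 7 (swap(5, 4)): [I, H, E, D, C, B, G, J, A, F]
After 8 (reverse(1, 8)): [I, A, J, G, B, C, D, E, H, F]
After 9 (swap(5, 0)): [C, A, J, G, B, I, D, E, H, F]
After 10 (reverse(6, 8)): [C, A, J, G, B, I, H, E, D, F]
After 11 (swap(6, 8)): [C, A, J, G, B, I, D, E, H, F]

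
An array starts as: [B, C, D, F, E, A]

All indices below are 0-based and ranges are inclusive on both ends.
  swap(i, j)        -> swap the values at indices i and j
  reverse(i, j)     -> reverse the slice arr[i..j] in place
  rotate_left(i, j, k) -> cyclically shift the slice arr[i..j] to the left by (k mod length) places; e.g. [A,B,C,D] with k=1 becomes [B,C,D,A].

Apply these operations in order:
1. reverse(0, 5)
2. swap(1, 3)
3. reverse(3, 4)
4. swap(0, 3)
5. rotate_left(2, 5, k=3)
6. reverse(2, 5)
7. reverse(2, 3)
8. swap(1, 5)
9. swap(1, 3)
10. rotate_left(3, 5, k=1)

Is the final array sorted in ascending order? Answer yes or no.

After 1 (reverse(0, 5)): [A, E, F, D, C, B]
After 2 (swap(1, 3)): [A, D, F, E, C, B]
After 3 (reverse(3, 4)): [A, D, F, C, E, B]
After 4 (swap(0, 3)): [C, D, F, A, E, B]
After 5 (rotate_left(2, 5, k=3)): [C, D, B, F, A, E]
After 6 (reverse(2, 5)): [C, D, E, A, F, B]
After 7 (reverse(2, 3)): [C, D, A, E, F, B]
After 8 (swap(1, 5)): [C, B, A, E, F, D]
After 9 (swap(1, 3)): [C, E, A, B, F, D]
After 10 (rotate_left(3, 5, k=1)): [C, E, A, F, D, B]

Answer: no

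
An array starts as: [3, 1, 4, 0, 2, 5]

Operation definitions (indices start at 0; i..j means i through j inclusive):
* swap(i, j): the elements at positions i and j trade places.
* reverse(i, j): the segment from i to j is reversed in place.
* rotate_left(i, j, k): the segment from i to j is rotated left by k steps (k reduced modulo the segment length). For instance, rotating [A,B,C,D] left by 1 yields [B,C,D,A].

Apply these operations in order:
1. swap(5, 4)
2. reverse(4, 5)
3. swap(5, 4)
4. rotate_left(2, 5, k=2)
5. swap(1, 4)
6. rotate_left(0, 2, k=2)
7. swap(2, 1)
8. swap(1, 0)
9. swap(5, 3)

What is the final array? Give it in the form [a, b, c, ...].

After 1 (swap(5, 4)): [3, 1, 4, 0, 5, 2]
After 2 (reverse(4, 5)): [3, 1, 4, 0, 2, 5]
After 3 (swap(5, 4)): [3, 1, 4, 0, 5, 2]
After 4 (rotate_left(2, 5, k=2)): [3, 1, 5, 2, 4, 0]
After 5 (swap(1, 4)): [3, 4, 5, 2, 1, 0]
After 6 (rotate_left(0, 2, k=2)): [5, 3, 4, 2, 1, 0]
After 7 (swap(2, 1)): [5, 4, 3, 2, 1, 0]
After 8 (swap(1, 0)): [4, 5, 3, 2, 1, 0]
After 9 (swap(5, 3)): [4, 5, 3, 0, 1, 2]

Answer: [4, 5, 3, 0, 1, 2]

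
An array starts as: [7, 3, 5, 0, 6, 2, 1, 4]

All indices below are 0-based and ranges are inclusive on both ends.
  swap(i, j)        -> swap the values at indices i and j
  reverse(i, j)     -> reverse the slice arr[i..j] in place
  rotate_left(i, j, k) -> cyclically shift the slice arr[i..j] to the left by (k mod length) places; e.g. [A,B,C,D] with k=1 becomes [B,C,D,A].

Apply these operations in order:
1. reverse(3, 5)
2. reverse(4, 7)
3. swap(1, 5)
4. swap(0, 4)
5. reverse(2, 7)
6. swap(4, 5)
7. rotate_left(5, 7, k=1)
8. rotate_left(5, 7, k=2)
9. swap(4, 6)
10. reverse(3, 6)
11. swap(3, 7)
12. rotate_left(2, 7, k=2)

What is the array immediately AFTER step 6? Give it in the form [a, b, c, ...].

After 1 (reverse(3, 5)): [7, 3, 5, 2, 6, 0, 1, 4]
After 2 (reverse(4, 7)): [7, 3, 5, 2, 4, 1, 0, 6]
After 3 (swap(1, 5)): [7, 1, 5, 2, 4, 3, 0, 6]
After 4 (swap(0, 4)): [4, 1, 5, 2, 7, 3, 0, 6]
After 5 (reverse(2, 7)): [4, 1, 6, 0, 3, 7, 2, 5]
After 6 (swap(4, 5)): [4, 1, 6, 0, 7, 3, 2, 5]

Answer: [4, 1, 6, 0, 7, 3, 2, 5]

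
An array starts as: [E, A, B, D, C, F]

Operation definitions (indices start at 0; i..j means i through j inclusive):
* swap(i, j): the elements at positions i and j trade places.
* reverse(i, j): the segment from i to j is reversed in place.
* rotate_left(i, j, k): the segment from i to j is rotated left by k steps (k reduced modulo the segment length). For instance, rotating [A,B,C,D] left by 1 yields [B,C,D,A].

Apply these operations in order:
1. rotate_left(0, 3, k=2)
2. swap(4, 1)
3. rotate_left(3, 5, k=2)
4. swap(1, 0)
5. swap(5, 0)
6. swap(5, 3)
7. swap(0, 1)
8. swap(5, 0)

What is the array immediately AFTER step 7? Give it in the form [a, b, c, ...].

After 1 (rotate_left(0, 3, k=2)): [B, D, E, A, C, F]
After 2 (swap(4, 1)): [B, C, E, A, D, F]
After 3 (rotate_left(3, 5, k=2)): [B, C, E, F, A, D]
After 4 (swap(1, 0)): [C, B, E, F, A, D]
After 5 (swap(5, 0)): [D, B, E, F, A, C]
After 6 (swap(5, 3)): [D, B, E, C, A, F]
After 7 (swap(0, 1)): [B, D, E, C, A, F]

Answer: [B, D, E, C, A, F]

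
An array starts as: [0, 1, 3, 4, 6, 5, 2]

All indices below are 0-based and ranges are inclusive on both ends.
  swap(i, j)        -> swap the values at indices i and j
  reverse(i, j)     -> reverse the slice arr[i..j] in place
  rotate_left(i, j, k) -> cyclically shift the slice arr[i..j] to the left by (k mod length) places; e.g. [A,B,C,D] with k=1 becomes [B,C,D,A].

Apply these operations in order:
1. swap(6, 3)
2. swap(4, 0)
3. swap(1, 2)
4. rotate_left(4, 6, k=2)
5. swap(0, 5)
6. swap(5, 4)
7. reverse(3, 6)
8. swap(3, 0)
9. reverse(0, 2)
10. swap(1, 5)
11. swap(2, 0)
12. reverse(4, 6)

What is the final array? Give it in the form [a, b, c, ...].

After 1 (swap(6, 3)): [0, 1, 3, 2, 6, 5, 4]
After 2 (swap(4, 0)): [6, 1, 3, 2, 0, 5, 4]
After 3 (swap(1, 2)): [6, 3, 1, 2, 0, 5, 4]
After 4 (rotate_left(4, 6, k=2)): [6, 3, 1, 2, 4, 0, 5]
After 5 (swap(0, 5)): [0, 3, 1, 2, 4, 6, 5]
After 6 (swap(5, 4)): [0, 3, 1, 2, 6, 4, 5]
After 7 (reverse(3, 6)): [0, 3, 1, 5, 4, 6, 2]
After 8 (swap(3, 0)): [5, 3, 1, 0, 4, 6, 2]
After 9 (reverse(0, 2)): [1, 3, 5, 0, 4, 6, 2]
After 10 (swap(1, 5)): [1, 6, 5, 0, 4, 3, 2]
After 11 (swap(2, 0)): [5, 6, 1, 0, 4, 3, 2]
After 12 (reverse(4, 6)): [5, 6, 1, 0, 2, 3, 4]

Answer: [5, 6, 1, 0, 2, 3, 4]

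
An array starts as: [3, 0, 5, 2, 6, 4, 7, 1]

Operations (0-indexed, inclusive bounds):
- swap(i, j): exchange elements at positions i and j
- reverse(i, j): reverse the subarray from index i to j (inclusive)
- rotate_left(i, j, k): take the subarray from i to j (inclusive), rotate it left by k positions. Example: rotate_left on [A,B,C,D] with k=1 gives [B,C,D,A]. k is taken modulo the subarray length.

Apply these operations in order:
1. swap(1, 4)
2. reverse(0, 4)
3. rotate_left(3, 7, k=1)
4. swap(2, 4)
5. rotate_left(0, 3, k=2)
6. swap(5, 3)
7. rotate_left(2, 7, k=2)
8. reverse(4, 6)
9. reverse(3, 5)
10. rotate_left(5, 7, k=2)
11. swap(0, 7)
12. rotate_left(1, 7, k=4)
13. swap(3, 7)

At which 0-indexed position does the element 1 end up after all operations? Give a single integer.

Answer: 0

Derivation:
After 1 (swap(1, 4)): [3, 6, 5, 2, 0, 4, 7, 1]
After 2 (reverse(0, 4)): [0, 2, 5, 6, 3, 4, 7, 1]
After 3 (rotate_left(3, 7, k=1)): [0, 2, 5, 3, 4, 7, 1, 6]
After 4 (swap(2, 4)): [0, 2, 4, 3, 5, 7, 1, 6]
After 5 (rotate_left(0, 3, k=2)): [4, 3, 0, 2, 5, 7, 1, 6]
After 6 (swap(5, 3)): [4, 3, 0, 7, 5, 2, 1, 6]
After 7 (rotate_left(2, 7, k=2)): [4, 3, 5, 2, 1, 6, 0, 7]
After 8 (reverse(4, 6)): [4, 3, 5, 2, 0, 6, 1, 7]
After 9 (reverse(3, 5)): [4, 3, 5, 6, 0, 2, 1, 7]
After 10 (rotate_left(5, 7, k=2)): [4, 3, 5, 6, 0, 7, 2, 1]
After 11 (swap(0, 7)): [1, 3, 5, 6, 0, 7, 2, 4]
After 12 (rotate_left(1, 7, k=4)): [1, 7, 2, 4, 3, 5, 6, 0]
After 13 (swap(3, 7)): [1, 7, 2, 0, 3, 5, 6, 4]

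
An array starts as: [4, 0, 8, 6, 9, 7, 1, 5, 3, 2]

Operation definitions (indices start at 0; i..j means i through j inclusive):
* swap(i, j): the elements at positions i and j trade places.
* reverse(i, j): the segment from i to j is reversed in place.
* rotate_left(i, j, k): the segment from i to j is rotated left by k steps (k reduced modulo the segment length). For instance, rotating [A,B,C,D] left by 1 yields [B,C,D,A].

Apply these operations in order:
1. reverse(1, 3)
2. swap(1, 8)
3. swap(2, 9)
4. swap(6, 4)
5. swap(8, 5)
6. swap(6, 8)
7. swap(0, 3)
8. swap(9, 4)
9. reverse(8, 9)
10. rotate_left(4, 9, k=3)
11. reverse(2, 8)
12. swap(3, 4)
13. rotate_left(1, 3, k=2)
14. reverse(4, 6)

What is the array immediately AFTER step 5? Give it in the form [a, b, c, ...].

Answer: [4, 3, 2, 0, 1, 6, 9, 5, 7, 8]

Derivation:
After 1 (reverse(1, 3)): [4, 6, 8, 0, 9, 7, 1, 5, 3, 2]
After 2 (swap(1, 8)): [4, 3, 8, 0, 9, 7, 1, 5, 6, 2]
After 3 (swap(2, 9)): [4, 3, 2, 0, 9, 7, 1, 5, 6, 8]
After 4 (swap(6, 4)): [4, 3, 2, 0, 1, 7, 9, 5, 6, 8]
After 5 (swap(8, 5)): [4, 3, 2, 0, 1, 6, 9, 5, 7, 8]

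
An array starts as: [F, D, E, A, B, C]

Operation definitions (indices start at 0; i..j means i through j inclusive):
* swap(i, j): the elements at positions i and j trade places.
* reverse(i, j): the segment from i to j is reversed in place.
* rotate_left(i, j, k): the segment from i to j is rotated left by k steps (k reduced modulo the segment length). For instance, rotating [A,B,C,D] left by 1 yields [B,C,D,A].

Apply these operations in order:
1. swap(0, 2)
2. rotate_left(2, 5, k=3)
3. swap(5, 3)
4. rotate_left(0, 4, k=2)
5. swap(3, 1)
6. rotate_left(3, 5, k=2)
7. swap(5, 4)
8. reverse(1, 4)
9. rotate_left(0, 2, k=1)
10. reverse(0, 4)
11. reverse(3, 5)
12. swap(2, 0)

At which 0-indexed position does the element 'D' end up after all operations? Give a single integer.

After 1 (swap(0, 2)): [E, D, F, A, B, C]
After 2 (rotate_left(2, 5, k=3)): [E, D, C, F, A, B]
After 3 (swap(5, 3)): [E, D, C, B, A, F]
After 4 (rotate_left(0, 4, k=2)): [C, B, A, E, D, F]
After 5 (swap(3, 1)): [C, E, A, B, D, F]
After 6 (rotate_left(3, 5, k=2)): [C, E, A, F, B, D]
After 7 (swap(5, 4)): [C, E, A, F, D, B]
After 8 (reverse(1, 4)): [C, D, F, A, E, B]
After 9 (rotate_left(0, 2, k=1)): [D, F, C, A, E, B]
After 10 (reverse(0, 4)): [E, A, C, F, D, B]
After 11 (reverse(3, 5)): [E, A, C, B, D, F]
After 12 (swap(2, 0)): [C, A, E, B, D, F]

Answer: 4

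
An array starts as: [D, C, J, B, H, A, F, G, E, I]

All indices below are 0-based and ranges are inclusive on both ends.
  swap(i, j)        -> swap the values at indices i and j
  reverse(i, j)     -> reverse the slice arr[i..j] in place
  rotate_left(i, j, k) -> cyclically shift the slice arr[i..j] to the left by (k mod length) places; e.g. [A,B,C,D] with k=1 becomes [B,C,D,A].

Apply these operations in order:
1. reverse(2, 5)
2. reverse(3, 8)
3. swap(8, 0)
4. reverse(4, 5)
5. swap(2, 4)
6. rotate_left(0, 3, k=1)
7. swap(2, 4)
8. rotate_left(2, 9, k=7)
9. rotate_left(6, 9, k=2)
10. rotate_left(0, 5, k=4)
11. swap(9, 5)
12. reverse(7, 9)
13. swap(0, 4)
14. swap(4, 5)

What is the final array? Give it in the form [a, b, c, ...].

Answer: [I, E, C, F, J, H, B, A, G, D]

Derivation:
After 1 (reverse(2, 5)): [D, C, A, H, B, J, F, G, E, I]
After 2 (reverse(3, 8)): [D, C, A, E, G, F, J, B, H, I]
After 3 (swap(8, 0)): [H, C, A, E, G, F, J, B, D, I]
After 4 (reverse(4, 5)): [H, C, A, E, F, G, J, B, D, I]
After 5 (swap(2, 4)): [H, C, F, E, A, G, J, B, D, I]
After 6 (rotate_left(0, 3, k=1)): [C, F, E, H, A, G, J, B, D, I]
After 7 (swap(2, 4)): [C, F, A, H, E, G, J, B, D, I]
After 8 (rotate_left(2, 9, k=7)): [C, F, I, A, H, E, G, J, B, D]
After 9 (rotate_left(6, 9, k=2)): [C, F, I, A, H, E, B, D, G, J]
After 10 (rotate_left(0, 5, k=4)): [H, E, C, F, I, A, B, D, G, J]
After 11 (swap(9, 5)): [H, E, C, F, I, J, B, D, G, A]
After 12 (reverse(7, 9)): [H, E, C, F, I, J, B, A, G, D]
After 13 (swap(0, 4)): [I, E, C, F, H, J, B, A, G, D]
After 14 (swap(4, 5)): [I, E, C, F, J, H, B, A, G, D]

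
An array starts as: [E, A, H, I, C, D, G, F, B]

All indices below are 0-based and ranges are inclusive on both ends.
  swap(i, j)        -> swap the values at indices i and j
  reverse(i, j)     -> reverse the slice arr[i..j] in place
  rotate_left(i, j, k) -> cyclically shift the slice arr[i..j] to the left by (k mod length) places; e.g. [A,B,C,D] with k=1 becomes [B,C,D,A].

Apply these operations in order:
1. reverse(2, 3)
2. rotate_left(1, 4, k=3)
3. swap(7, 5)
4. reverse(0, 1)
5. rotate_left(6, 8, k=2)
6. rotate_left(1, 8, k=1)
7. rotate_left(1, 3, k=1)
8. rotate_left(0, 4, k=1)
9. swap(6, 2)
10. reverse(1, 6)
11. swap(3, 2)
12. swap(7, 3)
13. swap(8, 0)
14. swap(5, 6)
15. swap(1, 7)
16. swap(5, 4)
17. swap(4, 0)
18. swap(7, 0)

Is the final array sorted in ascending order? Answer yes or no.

Answer: yes

Derivation:
After 1 (reverse(2, 3)): [E, A, I, H, C, D, G, F, B]
After 2 (rotate_left(1, 4, k=3)): [E, C, A, I, H, D, G, F, B]
After 3 (swap(7, 5)): [E, C, A, I, H, F, G, D, B]
After 4 (reverse(0, 1)): [C, E, A, I, H, F, G, D, B]
After 5 (rotate_left(6, 8, k=2)): [C, E, A, I, H, F, B, G, D]
After 6 (rotate_left(1, 8, k=1)): [C, A, I, H, F, B, G, D, E]
After 7 (rotate_left(1, 3, k=1)): [C, I, H, A, F, B, G, D, E]
After 8 (rotate_left(0, 4, k=1)): [I, H, A, F, C, B, G, D, E]
After 9 (swap(6, 2)): [I, H, G, F, C, B, A, D, E]
After 10 (reverse(1, 6)): [I, A, B, C, F, G, H, D, E]
After 11 (swap(3, 2)): [I, A, C, B, F, G, H, D, E]
After 12 (swap(7, 3)): [I, A, C, D, F, G, H, B, E]
After 13 (swap(8, 0)): [E, A, C, D, F, G, H, B, I]
After 14 (swap(5, 6)): [E, A, C, D, F, H, G, B, I]
After 15 (swap(1, 7)): [E, B, C, D, F, H, G, A, I]
After 16 (swap(5, 4)): [E, B, C, D, H, F, G, A, I]
After 17 (swap(4, 0)): [H, B, C, D, E, F, G, A, I]
After 18 (swap(7, 0)): [A, B, C, D, E, F, G, H, I]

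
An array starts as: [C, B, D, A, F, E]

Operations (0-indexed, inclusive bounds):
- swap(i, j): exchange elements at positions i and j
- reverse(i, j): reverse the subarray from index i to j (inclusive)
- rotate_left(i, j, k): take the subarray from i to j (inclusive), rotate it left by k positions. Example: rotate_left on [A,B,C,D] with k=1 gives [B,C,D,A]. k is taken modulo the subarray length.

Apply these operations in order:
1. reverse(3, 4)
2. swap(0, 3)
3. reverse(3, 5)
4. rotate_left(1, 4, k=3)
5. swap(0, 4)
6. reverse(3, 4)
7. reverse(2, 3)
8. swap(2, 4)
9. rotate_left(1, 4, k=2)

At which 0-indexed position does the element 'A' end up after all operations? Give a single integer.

After 1 (reverse(3, 4)): [C, B, D, F, A, E]
After 2 (swap(0, 3)): [F, B, D, C, A, E]
After 3 (reverse(3, 5)): [F, B, D, E, A, C]
After 4 (rotate_left(1, 4, k=3)): [F, A, B, D, E, C]
After 5 (swap(0, 4)): [E, A, B, D, F, C]
After 6 (reverse(3, 4)): [E, A, B, F, D, C]
After 7 (reverse(2, 3)): [E, A, F, B, D, C]
After 8 (swap(2, 4)): [E, A, D, B, F, C]
After 9 (rotate_left(1, 4, k=2)): [E, B, F, A, D, C]

Answer: 3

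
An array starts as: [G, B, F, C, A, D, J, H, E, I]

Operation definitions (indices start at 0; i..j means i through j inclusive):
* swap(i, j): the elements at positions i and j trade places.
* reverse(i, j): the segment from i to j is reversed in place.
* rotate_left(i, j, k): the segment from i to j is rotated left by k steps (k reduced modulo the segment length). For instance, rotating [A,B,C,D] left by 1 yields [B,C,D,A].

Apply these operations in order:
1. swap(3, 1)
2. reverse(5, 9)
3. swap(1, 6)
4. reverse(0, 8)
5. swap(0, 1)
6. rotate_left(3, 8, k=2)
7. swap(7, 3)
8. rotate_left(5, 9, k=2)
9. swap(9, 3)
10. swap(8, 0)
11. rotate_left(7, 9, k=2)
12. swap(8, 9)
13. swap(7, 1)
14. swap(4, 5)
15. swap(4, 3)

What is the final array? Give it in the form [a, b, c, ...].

After 1 (swap(3, 1)): [G, C, F, B, A, D, J, H, E, I]
After 2 (reverse(5, 9)): [G, C, F, B, A, I, E, H, J, D]
After 3 (swap(1, 6)): [G, E, F, B, A, I, C, H, J, D]
After 4 (reverse(0, 8)): [J, H, C, I, A, B, F, E, G, D]
After 5 (swap(0, 1)): [H, J, C, I, A, B, F, E, G, D]
After 6 (rotate_left(3, 8, k=2)): [H, J, C, B, F, E, G, I, A, D]
After 7 (swap(7, 3)): [H, J, C, I, F, E, G, B, A, D]
After 8 (rotate_left(5, 9, k=2)): [H, J, C, I, F, B, A, D, E, G]
After 9 (swap(9, 3)): [H, J, C, G, F, B, A, D, E, I]
After 10 (swap(8, 0)): [E, J, C, G, F, B, A, D, H, I]
After 11 (rotate_left(7, 9, k=2)): [E, J, C, G, F, B, A, I, D, H]
After 12 (swap(8, 9)): [E, J, C, G, F, B, A, I, H, D]
After 13 (swap(7, 1)): [E, I, C, G, F, B, A, J, H, D]
After 14 (swap(4, 5)): [E, I, C, G, B, F, A, J, H, D]
After 15 (swap(4, 3)): [E, I, C, B, G, F, A, J, H, D]

Answer: [E, I, C, B, G, F, A, J, H, D]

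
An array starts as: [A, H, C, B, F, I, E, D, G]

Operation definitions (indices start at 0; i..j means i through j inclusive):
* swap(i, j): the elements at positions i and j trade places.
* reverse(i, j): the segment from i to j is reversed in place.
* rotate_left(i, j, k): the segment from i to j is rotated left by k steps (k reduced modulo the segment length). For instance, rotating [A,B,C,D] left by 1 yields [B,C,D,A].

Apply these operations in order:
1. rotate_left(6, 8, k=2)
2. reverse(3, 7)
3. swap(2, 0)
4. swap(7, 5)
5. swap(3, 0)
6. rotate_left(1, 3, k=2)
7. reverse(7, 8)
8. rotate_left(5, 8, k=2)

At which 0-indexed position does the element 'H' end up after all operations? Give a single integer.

After 1 (rotate_left(6, 8, k=2)): [A, H, C, B, F, I, G, E, D]
After 2 (reverse(3, 7)): [A, H, C, E, G, I, F, B, D]
After 3 (swap(2, 0)): [C, H, A, E, G, I, F, B, D]
After 4 (swap(7, 5)): [C, H, A, E, G, B, F, I, D]
After 5 (swap(3, 0)): [E, H, A, C, G, B, F, I, D]
After 6 (rotate_left(1, 3, k=2)): [E, C, H, A, G, B, F, I, D]
After 7 (reverse(7, 8)): [E, C, H, A, G, B, F, D, I]
After 8 (rotate_left(5, 8, k=2)): [E, C, H, A, G, D, I, B, F]

Answer: 2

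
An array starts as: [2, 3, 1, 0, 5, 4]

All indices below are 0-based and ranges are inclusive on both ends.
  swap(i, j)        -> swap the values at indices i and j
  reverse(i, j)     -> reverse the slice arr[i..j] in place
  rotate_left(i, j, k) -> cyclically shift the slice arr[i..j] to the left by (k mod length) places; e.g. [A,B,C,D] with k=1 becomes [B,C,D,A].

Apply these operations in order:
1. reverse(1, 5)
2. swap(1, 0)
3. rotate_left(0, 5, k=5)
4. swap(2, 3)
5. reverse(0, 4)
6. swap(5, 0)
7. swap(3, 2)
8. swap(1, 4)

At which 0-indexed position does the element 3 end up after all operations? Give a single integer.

After 1 (reverse(1, 5)): [2, 4, 5, 0, 1, 3]
After 2 (swap(1, 0)): [4, 2, 5, 0, 1, 3]
After 3 (rotate_left(0, 5, k=5)): [3, 4, 2, 5, 0, 1]
After 4 (swap(2, 3)): [3, 4, 5, 2, 0, 1]
After 5 (reverse(0, 4)): [0, 2, 5, 4, 3, 1]
After 6 (swap(5, 0)): [1, 2, 5, 4, 3, 0]
After 7 (swap(3, 2)): [1, 2, 4, 5, 3, 0]
After 8 (swap(1, 4)): [1, 3, 4, 5, 2, 0]

Answer: 1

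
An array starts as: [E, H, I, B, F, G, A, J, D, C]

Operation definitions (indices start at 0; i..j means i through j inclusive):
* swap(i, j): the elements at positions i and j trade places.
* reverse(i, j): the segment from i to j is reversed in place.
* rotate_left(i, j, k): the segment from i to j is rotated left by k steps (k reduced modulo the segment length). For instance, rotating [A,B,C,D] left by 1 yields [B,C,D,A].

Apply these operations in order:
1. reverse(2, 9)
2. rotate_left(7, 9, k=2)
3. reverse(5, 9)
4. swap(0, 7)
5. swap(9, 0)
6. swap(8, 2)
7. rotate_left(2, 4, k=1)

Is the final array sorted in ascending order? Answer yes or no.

After 1 (reverse(2, 9)): [E, H, C, D, J, A, G, F, B, I]
After 2 (rotate_left(7, 9, k=2)): [E, H, C, D, J, A, G, I, F, B]
After 3 (reverse(5, 9)): [E, H, C, D, J, B, F, I, G, A]
After 4 (swap(0, 7)): [I, H, C, D, J, B, F, E, G, A]
After 5 (swap(9, 0)): [A, H, C, D, J, B, F, E, G, I]
After 6 (swap(8, 2)): [A, H, G, D, J, B, F, E, C, I]
After 7 (rotate_left(2, 4, k=1)): [A, H, D, J, G, B, F, E, C, I]

Answer: no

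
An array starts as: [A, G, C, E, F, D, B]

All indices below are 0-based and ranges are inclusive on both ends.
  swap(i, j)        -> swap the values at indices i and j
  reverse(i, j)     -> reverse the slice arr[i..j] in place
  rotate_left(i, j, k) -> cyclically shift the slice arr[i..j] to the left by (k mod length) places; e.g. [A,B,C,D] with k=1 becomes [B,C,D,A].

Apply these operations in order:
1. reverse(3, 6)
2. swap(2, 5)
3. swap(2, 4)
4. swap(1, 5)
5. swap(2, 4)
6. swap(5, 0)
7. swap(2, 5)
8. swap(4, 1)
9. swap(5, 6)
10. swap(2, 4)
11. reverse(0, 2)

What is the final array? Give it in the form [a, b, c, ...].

Answer: [C, D, G, B, A, E, F]

Derivation:
After 1 (reverse(3, 6)): [A, G, C, B, D, F, E]
After 2 (swap(2, 5)): [A, G, F, B, D, C, E]
After 3 (swap(2, 4)): [A, G, D, B, F, C, E]
After 4 (swap(1, 5)): [A, C, D, B, F, G, E]
After 5 (swap(2, 4)): [A, C, F, B, D, G, E]
After 6 (swap(5, 0)): [G, C, F, B, D, A, E]
After 7 (swap(2, 5)): [G, C, A, B, D, F, E]
After 8 (swap(4, 1)): [G, D, A, B, C, F, E]
After 9 (swap(5, 6)): [G, D, A, B, C, E, F]
After 10 (swap(2, 4)): [G, D, C, B, A, E, F]
After 11 (reverse(0, 2)): [C, D, G, B, A, E, F]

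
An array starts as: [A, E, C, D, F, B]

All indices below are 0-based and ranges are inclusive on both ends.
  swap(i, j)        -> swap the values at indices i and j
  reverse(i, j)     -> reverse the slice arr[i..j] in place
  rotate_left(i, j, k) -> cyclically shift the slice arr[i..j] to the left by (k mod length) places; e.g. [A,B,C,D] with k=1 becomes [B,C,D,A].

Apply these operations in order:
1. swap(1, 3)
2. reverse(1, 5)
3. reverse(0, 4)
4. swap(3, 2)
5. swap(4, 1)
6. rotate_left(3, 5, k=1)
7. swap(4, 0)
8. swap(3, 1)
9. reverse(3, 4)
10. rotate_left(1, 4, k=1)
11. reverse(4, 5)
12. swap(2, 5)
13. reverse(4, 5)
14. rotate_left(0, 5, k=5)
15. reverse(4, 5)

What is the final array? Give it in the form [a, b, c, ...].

After 1 (swap(1, 3)): [A, D, C, E, F, B]
After 2 (reverse(1, 5)): [A, B, F, E, C, D]
After 3 (reverse(0, 4)): [C, E, F, B, A, D]
After 4 (swap(3, 2)): [C, E, B, F, A, D]
After 5 (swap(4, 1)): [C, A, B, F, E, D]
After 6 (rotate_left(3, 5, k=1)): [C, A, B, E, D, F]
After 7 (swap(4, 0)): [D, A, B, E, C, F]
After 8 (swap(3, 1)): [D, E, B, A, C, F]
After 9 (reverse(3, 4)): [D, E, B, C, A, F]
After 10 (rotate_left(1, 4, k=1)): [D, B, C, A, E, F]
After 11 (reverse(4, 5)): [D, B, C, A, F, E]
After 12 (swap(2, 5)): [D, B, E, A, F, C]
After 13 (reverse(4, 5)): [D, B, E, A, C, F]
After 14 (rotate_left(0, 5, k=5)): [F, D, B, E, A, C]
After 15 (reverse(4, 5)): [F, D, B, E, C, A]

Answer: [F, D, B, E, C, A]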